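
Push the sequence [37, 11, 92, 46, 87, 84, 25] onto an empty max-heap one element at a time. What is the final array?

Insert 37:
  append 37 at index 0 → [37] (no swap needed)
Insert 11:
  append 11 at index 1 → [37, 11] (no swap needed)
Insert 92:
  append 92 at index 2 → [37, 11, 92]
  92 > parent 37 at index 0, swap → [92, 11, 37]
Insert 46:
  append 46 at index 3 → [92, 11, 37, 46]
  46 > parent 11 at index 1, swap → [92, 46, 37, 11]
Insert 87:
  append 87 at index 4 → [92, 46, 37, 11, 87]
  87 > parent 46 at index 1, swap → [92, 87, 37, 11, 46]
Insert 84:
  append 84 at index 5 → [92, 87, 37, 11, 46, 84]
  84 > parent 37 at index 2, swap → [92, 87, 84, 11, 46, 37]
Insert 25:
  append 25 at index 6 → [92, 87, 84, 11, 46, 37, 25] (no swap needed)

[92, 87, 84, 11, 46, 37, 25]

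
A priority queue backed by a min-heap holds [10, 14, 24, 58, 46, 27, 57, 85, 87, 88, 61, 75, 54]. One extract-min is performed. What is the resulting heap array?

remove root 10; move last element 54 to root → [54, 14, 24, 58, 46, 27, 57, 85, 87, 88, 61, 75]
54 vs smaller child 14 at index 1, swap → [14, 54, 24, 58, 46, 27, 57, 85, 87, 88, 61, 75]
54 vs smaller child 46 at index 4, swap → [14, 46, 24, 58, 54, 27, 57, 85, 87, 88, 61, 75]

[14, 46, 24, 58, 54, 27, 57, 85, 87, 88, 61, 75]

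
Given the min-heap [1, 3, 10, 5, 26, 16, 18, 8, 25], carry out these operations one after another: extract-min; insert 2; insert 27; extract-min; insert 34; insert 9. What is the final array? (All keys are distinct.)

[3, 5, 10, 8, 9, 16, 18, 25, 27, 34, 26]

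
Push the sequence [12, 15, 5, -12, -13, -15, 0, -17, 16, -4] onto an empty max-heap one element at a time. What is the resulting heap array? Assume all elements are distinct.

[16, 15, 5, 12, -4, -15, 0, -17, -12, -13]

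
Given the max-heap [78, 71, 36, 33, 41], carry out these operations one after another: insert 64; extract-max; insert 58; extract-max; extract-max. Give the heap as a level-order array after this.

[58, 41, 36, 33]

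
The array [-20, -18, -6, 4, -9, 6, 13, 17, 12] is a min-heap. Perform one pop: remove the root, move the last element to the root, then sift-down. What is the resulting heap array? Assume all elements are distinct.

remove root -20; move last element 12 to root → [12, -18, -6, 4, -9, 6, 13, 17]
12 vs smaller child -18 at index 1, swap → [-18, 12, -6, 4, -9, 6, 13, 17]
12 vs smaller child -9 at index 4, swap → [-18, -9, -6, 4, 12, 6, 13, 17]

[-18, -9, -6, 4, 12, 6, 13, 17]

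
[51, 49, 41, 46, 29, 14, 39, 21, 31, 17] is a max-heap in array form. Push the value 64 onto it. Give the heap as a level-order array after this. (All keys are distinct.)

[64, 51, 41, 46, 49, 14, 39, 21, 31, 17, 29]

append 64 at index 10 → [51, 49, 41, 46, 29, 14, 39, 21, 31, 17, 64]
64 > parent 29 at index 4, swap → [51, 49, 41, 46, 64, 14, 39, 21, 31, 17, 29]
64 > parent 49 at index 1, swap → [51, 64, 41, 46, 49, 14, 39, 21, 31, 17, 29]
64 > parent 51 at index 0, swap → [64, 51, 41, 46, 49, 14, 39, 21, 31, 17, 29]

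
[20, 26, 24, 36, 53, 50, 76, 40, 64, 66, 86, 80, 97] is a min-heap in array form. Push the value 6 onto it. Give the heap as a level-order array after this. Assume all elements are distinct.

[6, 26, 20, 36, 53, 50, 24, 40, 64, 66, 86, 80, 97, 76]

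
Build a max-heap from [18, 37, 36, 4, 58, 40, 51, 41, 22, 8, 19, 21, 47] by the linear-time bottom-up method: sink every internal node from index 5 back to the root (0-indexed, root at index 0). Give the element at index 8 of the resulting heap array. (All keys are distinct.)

18

sift down from index 5:
  40 vs larger child 47 at index 12, swap → [18, 37, 36, 4, 58, 47, 51, 41, 22, 8, 19, 21, 40]
sift down from index 4: already satisfies heap property
sift down from index 3:
  4 vs larger child 41 at index 7, swap → [18, 37, 36, 41, 58, 47, 51, 4, 22, 8, 19, 21, 40]
sift down from index 2:
  36 vs larger child 51 at index 6, swap → [18, 37, 51, 41, 58, 47, 36, 4, 22, 8, 19, 21, 40]
sift down from index 1:
  37 vs larger child 58 at index 4, swap → [18, 58, 51, 41, 37, 47, 36, 4, 22, 8, 19, 21, 40]
sift down from index 0:
  18 vs larger child 58 at index 1, swap → [58, 18, 51, 41, 37, 47, 36, 4, 22, 8, 19, 21, 40]
  18 vs larger child 41 at index 3, swap → [58, 41, 51, 18, 37, 47, 36, 4, 22, 8, 19, 21, 40]
  18 vs larger child 22 at index 8, swap → [58, 41, 51, 22, 37, 47, 36, 4, 18, 8, 19, 21, 40]
resulting array: [58, 41, 51, 22, 37, 47, 36, 4, 18, 8, 19, 21, 40]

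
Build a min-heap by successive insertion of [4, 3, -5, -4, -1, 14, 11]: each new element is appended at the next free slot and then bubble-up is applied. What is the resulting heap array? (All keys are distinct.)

Insert 4:
  append 4 at index 0 → [4] (no swap needed)
Insert 3:
  append 3 at index 1 → [4, 3]
  3 < parent 4 at index 0, swap → [3, 4]
Insert -5:
  append -5 at index 2 → [3, 4, -5]
  -5 < parent 3 at index 0, swap → [-5, 4, 3]
Insert -4:
  append -4 at index 3 → [-5, 4, 3, -4]
  -4 < parent 4 at index 1, swap → [-5, -4, 3, 4]
Insert -1:
  append -1 at index 4 → [-5, -4, 3, 4, -1] (no swap needed)
Insert 14:
  append 14 at index 5 → [-5, -4, 3, 4, -1, 14] (no swap needed)
Insert 11:
  append 11 at index 6 → [-5, -4, 3, 4, -1, 14, 11] (no swap needed)

[-5, -4, 3, 4, -1, 14, 11]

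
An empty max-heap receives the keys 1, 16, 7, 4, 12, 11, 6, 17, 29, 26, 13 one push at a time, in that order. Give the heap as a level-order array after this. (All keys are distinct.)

[29, 26, 11, 16, 17, 7, 6, 1, 12, 4, 13]

Insert 1:
  append 1 at index 0 → [1] (no swap needed)
Insert 16:
  append 16 at index 1 → [1, 16]
  16 > parent 1 at index 0, swap → [16, 1]
Insert 7:
  append 7 at index 2 → [16, 1, 7] (no swap needed)
Insert 4:
  append 4 at index 3 → [16, 1, 7, 4]
  4 > parent 1 at index 1, swap → [16, 4, 7, 1]
Insert 12:
  append 12 at index 4 → [16, 4, 7, 1, 12]
  12 > parent 4 at index 1, swap → [16, 12, 7, 1, 4]
Insert 11:
  append 11 at index 5 → [16, 12, 7, 1, 4, 11]
  11 > parent 7 at index 2, swap → [16, 12, 11, 1, 4, 7]
Insert 6:
  append 6 at index 6 → [16, 12, 11, 1, 4, 7, 6] (no swap needed)
Insert 17:
  append 17 at index 7 → [16, 12, 11, 1, 4, 7, 6, 17]
  17 > parent 1 at index 3, swap → [16, 12, 11, 17, 4, 7, 6, 1]
  17 > parent 12 at index 1, swap → [16, 17, 11, 12, 4, 7, 6, 1]
  17 > parent 16 at index 0, swap → [17, 16, 11, 12, 4, 7, 6, 1]
Insert 29:
  append 29 at index 8 → [17, 16, 11, 12, 4, 7, 6, 1, 29]
  29 > parent 12 at index 3, swap → [17, 16, 11, 29, 4, 7, 6, 1, 12]
  29 > parent 16 at index 1, swap → [17, 29, 11, 16, 4, 7, 6, 1, 12]
  29 > parent 17 at index 0, swap → [29, 17, 11, 16, 4, 7, 6, 1, 12]
Insert 26:
  append 26 at index 9 → [29, 17, 11, 16, 4, 7, 6, 1, 12, 26]
  26 > parent 4 at index 4, swap → [29, 17, 11, 16, 26, 7, 6, 1, 12, 4]
  26 > parent 17 at index 1, swap → [29, 26, 11, 16, 17, 7, 6, 1, 12, 4]
Insert 13:
  append 13 at index 10 → [29, 26, 11, 16, 17, 7, 6, 1, 12, 4, 13] (no swap needed)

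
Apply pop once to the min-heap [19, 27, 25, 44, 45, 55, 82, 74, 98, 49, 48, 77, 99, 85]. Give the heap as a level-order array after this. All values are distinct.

[25, 27, 55, 44, 45, 77, 82, 74, 98, 49, 48, 85, 99]

remove root 19; move last element 85 to root → [85, 27, 25, 44, 45, 55, 82, 74, 98, 49, 48, 77, 99]
85 vs smaller child 25 at index 2, swap → [25, 27, 85, 44, 45, 55, 82, 74, 98, 49, 48, 77, 99]
85 vs smaller child 55 at index 5, swap → [25, 27, 55, 44, 45, 85, 82, 74, 98, 49, 48, 77, 99]
85 vs smaller child 77 at index 11, swap → [25, 27, 55, 44, 45, 77, 82, 74, 98, 49, 48, 85, 99]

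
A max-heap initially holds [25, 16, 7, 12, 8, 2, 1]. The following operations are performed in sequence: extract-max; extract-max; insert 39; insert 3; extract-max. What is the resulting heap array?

extract-max → returns 25:
  remove root 25; move last element 1 to root → [1, 16, 7, 12, 8, 2]
  1 vs larger child 16 at index 1, swap → [16, 1, 7, 12, 8, 2]
  1 vs larger child 12 at index 3, swap → [16, 12, 7, 1, 8, 2]
extract-max → returns 16:
  remove root 16; move last element 2 to root → [2, 12, 7, 1, 8]
  2 vs larger child 12 at index 1, swap → [12, 2, 7, 1, 8]
  2 vs larger child 8 at index 4, swap → [12, 8, 7, 1, 2]
insert 39:
  append 39 at index 5 → [12, 8, 7, 1, 2, 39]
  39 > parent 7 at index 2, swap → [12, 8, 39, 1, 2, 7]
  39 > parent 12 at index 0, swap → [39, 8, 12, 1, 2, 7]
insert 3:
  append 3 at index 6 → [39, 8, 12, 1, 2, 7, 3] (no swap needed)
extract-max → returns 39:
  remove root 39; move last element 3 to root → [3, 8, 12, 1, 2, 7]
  3 vs larger child 12 at index 2, swap → [12, 8, 3, 1, 2, 7]
  3 vs only child 7 at index 5, swap → [12, 8, 7, 1, 2, 3]

[12, 8, 7, 1, 2, 3]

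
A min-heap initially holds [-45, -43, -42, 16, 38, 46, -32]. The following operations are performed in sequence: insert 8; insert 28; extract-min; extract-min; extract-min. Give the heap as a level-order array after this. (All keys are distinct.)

insert 8:
  append 8 at index 7 → [-45, -43, -42, 16, 38, 46, -32, 8]
  8 < parent 16 at index 3, swap → [-45, -43, -42, 8, 38, 46, -32, 16]
insert 28:
  append 28 at index 8 → [-45, -43, -42, 8, 38, 46, -32, 16, 28] (no swap needed)
extract-min → returns -45:
  remove root -45; move last element 28 to root → [28, -43, -42, 8, 38, 46, -32, 16]
  28 vs smaller child -43 at index 1, swap → [-43, 28, -42, 8, 38, 46, -32, 16]
  28 vs smaller child 8 at index 3, swap → [-43, 8, -42, 28, 38, 46, -32, 16]
  28 vs only child 16 at index 7, swap → [-43, 8, -42, 16, 38, 46, -32, 28]
extract-min → returns -43:
  remove root -43; move last element 28 to root → [28, 8, -42, 16, 38, 46, -32]
  28 vs smaller child -42 at index 2, swap → [-42, 8, 28, 16, 38, 46, -32]
  28 vs smaller child -32 at index 6, swap → [-42, 8, -32, 16, 38, 46, 28]
extract-min → returns -42:
  remove root -42; move last element 28 to root → [28, 8, -32, 16, 38, 46]
  28 vs smaller child -32 at index 2, swap → [-32, 8, 28, 16, 38, 46]

[-32, 8, 28, 16, 38, 46]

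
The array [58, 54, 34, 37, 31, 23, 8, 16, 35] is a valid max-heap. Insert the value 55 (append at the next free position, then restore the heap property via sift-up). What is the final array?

append 55 at index 9 → [58, 54, 34, 37, 31, 23, 8, 16, 35, 55]
55 > parent 31 at index 4, swap → [58, 54, 34, 37, 55, 23, 8, 16, 35, 31]
55 > parent 54 at index 1, swap → [58, 55, 34, 37, 54, 23, 8, 16, 35, 31]

[58, 55, 34, 37, 54, 23, 8, 16, 35, 31]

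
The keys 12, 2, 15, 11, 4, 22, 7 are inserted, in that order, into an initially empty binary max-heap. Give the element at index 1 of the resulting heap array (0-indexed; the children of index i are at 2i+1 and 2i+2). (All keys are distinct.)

11

Insert 12:
  append 12 at index 0 → [12] (no swap needed)
Insert 2:
  append 2 at index 1 → [12, 2] (no swap needed)
Insert 15:
  append 15 at index 2 → [12, 2, 15]
  15 > parent 12 at index 0, swap → [15, 2, 12]
Insert 11:
  append 11 at index 3 → [15, 2, 12, 11]
  11 > parent 2 at index 1, swap → [15, 11, 12, 2]
Insert 4:
  append 4 at index 4 → [15, 11, 12, 2, 4] (no swap needed)
Insert 22:
  append 22 at index 5 → [15, 11, 12, 2, 4, 22]
  22 > parent 12 at index 2, swap → [15, 11, 22, 2, 4, 12]
  22 > parent 15 at index 0, swap → [22, 11, 15, 2, 4, 12]
Insert 7:
  append 7 at index 6 → [22, 11, 15, 2, 4, 12, 7] (no swap needed)
resulting array: [22, 11, 15, 2, 4, 12, 7]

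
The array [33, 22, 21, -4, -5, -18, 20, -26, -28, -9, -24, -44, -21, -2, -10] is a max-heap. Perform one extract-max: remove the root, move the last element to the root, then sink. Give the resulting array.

[22, -4, 21, -10, -5, -18, 20, -26, -28, -9, -24, -44, -21, -2]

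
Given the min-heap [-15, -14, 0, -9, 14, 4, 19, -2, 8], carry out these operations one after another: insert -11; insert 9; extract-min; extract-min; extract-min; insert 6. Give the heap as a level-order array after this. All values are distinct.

insert -11:
  append -11 at index 9 → [-15, -14, 0, -9, 14, 4, 19, -2, 8, -11]
  -11 < parent 14 at index 4, swap → [-15, -14, 0, -9, -11, 4, 19, -2, 8, 14]
insert 9:
  append 9 at index 10 → [-15, -14, 0, -9, -11, 4, 19, -2, 8, 14, 9] (no swap needed)
extract-min → returns -15:
  remove root -15; move last element 9 to root → [9, -14, 0, -9, -11, 4, 19, -2, 8, 14]
  9 vs smaller child -14 at index 1, swap → [-14, 9, 0, -9, -11, 4, 19, -2, 8, 14]
  9 vs smaller child -11 at index 4, swap → [-14, -11, 0, -9, 9, 4, 19, -2, 8, 14]
extract-min → returns -14:
  remove root -14; move last element 14 to root → [14, -11, 0, -9, 9, 4, 19, -2, 8]
  14 vs smaller child -11 at index 1, swap → [-11, 14, 0, -9, 9, 4, 19, -2, 8]
  14 vs smaller child -9 at index 3, swap → [-11, -9, 0, 14, 9, 4, 19, -2, 8]
  14 vs smaller child -2 at index 7, swap → [-11, -9, 0, -2, 9, 4, 19, 14, 8]
extract-min → returns -11:
  remove root -11; move last element 8 to root → [8, -9, 0, -2, 9, 4, 19, 14]
  8 vs smaller child -9 at index 1, swap → [-9, 8, 0, -2, 9, 4, 19, 14]
  8 vs smaller child -2 at index 3, swap → [-9, -2, 0, 8, 9, 4, 19, 14]
insert 6:
  append 6 at index 8 → [-9, -2, 0, 8, 9, 4, 19, 14, 6]
  6 < parent 8 at index 3, swap → [-9, -2, 0, 6, 9, 4, 19, 14, 8]

[-9, -2, 0, 6, 9, 4, 19, 14, 8]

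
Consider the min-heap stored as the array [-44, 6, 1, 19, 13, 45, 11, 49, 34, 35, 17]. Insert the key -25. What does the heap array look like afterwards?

append -25 at index 11 → [-44, 6, 1, 19, 13, 45, 11, 49, 34, 35, 17, -25]
-25 < parent 45 at index 5, swap → [-44, 6, 1, 19, 13, -25, 11, 49, 34, 35, 17, 45]
-25 < parent 1 at index 2, swap → [-44, 6, -25, 19, 13, 1, 11, 49, 34, 35, 17, 45]

[-44, 6, -25, 19, 13, 1, 11, 49, 34, 35, 17, 45]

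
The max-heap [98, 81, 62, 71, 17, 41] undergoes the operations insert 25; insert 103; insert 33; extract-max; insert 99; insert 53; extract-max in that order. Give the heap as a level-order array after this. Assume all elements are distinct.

[98, 81, 62, 71, 53, 41, 25, 33, 17]

insert 25:
  append 25 at index 6 → [98, 81, 62, 71, 17, 41, 25] (no swap needed)
insert 103:
  append 103 at index 7 → [98, 81, 62, 71, 17, 41, 25, 103]
  103 > parent 71 at index 3, swap → [98, 81, 62, 103, 17, 41, 25, 71]
  103 > parent 81 at index 1, swap → [98, 103, 62, 81, 17, 41, 25, 71]
  103 > parent 98 at index 0, swap → [103, 98, 62, 81, 17, 41, 25, 71]
insert 33:
  append 33 at index 8 → [103, 98, 62, 81, 17, 41, 25, 71, 33] (no swap needed)
extract-max → returns 103:
  remove root 103; move last element 33 to root → [33, 98, 62, 81, 17, 41, 25, 71]
  33 vs larger child 98 at index 1, swap → [98, 33, 62, 81, 17, 41, 25, 71]
  33 vs larger child 81 at index 3, swap → [98, 81, 62, 33, 17, 41, 25, 71]
  33 vs only child 71 at index 7, swap → [98, 81, 62, 71, 17, 41, 25, 33]
insert 99:
  append 99 at index 8 → [98, 81, 62, 71, 17, 41, 25, 33, 99]
  99 > parent 71 at index 3, swap → [98, 81, 62, 99, 17, 41, 25, 33, 71]
  99 > parent 81 at index 1, swap → [98, 99, 62, 81, 17, 41, 25, 33, 71]
  99 > parent 98 at index 0, swap → [99, 98, 62, 81, 17, 41, 25, 33, 71]
insert 53:
  append 53 at index 9 → [99, 98, 62, 81, 17, 41, 25, 33, 71, 53]
  53 > parent 17 at index 4, swap → [99, 98, 62, 81, 53, 41, 25, 33, 71, 17]
extract-max → returns 99:
  remove root 99; move last element 17 to root → [17, 98, 62, 81, 53, 41, 25, 33, 71]
  17 vs larger child 98 at index 1, swap → [98, 17, 62, 81, 53, 41, 25, 33, 71]
  17 vs larger child 81 at index 3, swap → [98, 81, 62, 17, 53, 41, 25, 33, 71]
  17 vs larger child 71 at index 8, swap → [98, 81, 62, 71, 53, 41, 25, 33, 17]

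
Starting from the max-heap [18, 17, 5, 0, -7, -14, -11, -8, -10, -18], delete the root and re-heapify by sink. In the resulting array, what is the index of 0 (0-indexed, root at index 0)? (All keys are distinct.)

1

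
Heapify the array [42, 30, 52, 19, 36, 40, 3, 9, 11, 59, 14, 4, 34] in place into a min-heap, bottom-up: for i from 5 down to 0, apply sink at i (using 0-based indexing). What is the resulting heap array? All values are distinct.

sift down from index 5:
  40 vs smaller child 4 at index 11, swap → [42, 30, 52, 19, 36, 4, 3, 9, 11, 59, 14, 40, 34]
sift down from index 4:
  36 vs smaller child 14 at index 10, swap → [42, 30, 52, 19, 14, 4, 3, 9, 11, 59, 36, 40, 34]
sift down from index 3:
  19 vs smaller child 9 at index 7, swap → [42, 30, 52, 9, 14, 4, 3, 19, 11, 59, 36, 40, 34]
sift down from index 2:
  52 vs smaller child 3 at index 6, swap → [42, 30, 3, 9, 14, 4, 52, 19, 11, 59, 36, 40, 34]
sift down from index 1:
  30 vs smaller child 9 at index 3, swap → [42, 9, 3, 30, 14, 4, 52, 19, 11, 59, 36, 40, 34]
  30 vs smaller child 11 at index 8, swap → [42, 9, 3, 11, 14, 4, 52, 19, 30, 59, 36, 40, 34]
sift down from index 0:
  42 vs smaller child 3 at index 2, swap → [3, 9, 42, 11, 14, 4, 52, 19, 30, 59, 36, 40, 34]
  42 vs smaller child 4 at index 5, swap → [3, 9, 4, 11, 14, 42, 52, 19, 30, 59, 36, 40, 34]
  42 vs smaller child 34 at index 12, swap → [3, 9, 4, 11, 14, 34, 52, 19, 30, 59, 36, 40, 42]

[3, 9, 4, 11, 14, 34, 52, 19, 30, 59, 36, 40, 42]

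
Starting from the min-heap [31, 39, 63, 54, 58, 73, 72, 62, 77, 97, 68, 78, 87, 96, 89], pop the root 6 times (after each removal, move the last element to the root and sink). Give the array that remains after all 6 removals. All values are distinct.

[68, 77, 72, 87, 78, 73, 96, 89, 97]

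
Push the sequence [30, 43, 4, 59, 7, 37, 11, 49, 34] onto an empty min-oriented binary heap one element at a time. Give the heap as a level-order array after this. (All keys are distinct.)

[4, 7, 11, 34, 43, 37, 30, 59, 49]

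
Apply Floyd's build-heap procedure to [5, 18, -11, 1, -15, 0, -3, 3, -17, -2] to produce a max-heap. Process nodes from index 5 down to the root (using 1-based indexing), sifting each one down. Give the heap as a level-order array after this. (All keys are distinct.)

[18, 5, 0, 3, -2, -11, -3, 1, -17, -15]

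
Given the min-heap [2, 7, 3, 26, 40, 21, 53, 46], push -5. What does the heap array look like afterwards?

[-5, 2, 3, 7, 40, 21, 53, 46, 26]

append -5 at index 8 → [2, 7, 3, 26, 40, 21, 53, 46, -5]
-5 < parent 26 at index 3, swap → [2, 7, 3, -5, 40, 21, 53, 46, 26]
-5 < parent 7 at index 1, swap → [2, -5, 3, 7, 40, 21, 53, 46, 26]
-5 < parent 2 at index 0, swap → [-5, 2, 3, 7, 40, 21, 53, 46, 26]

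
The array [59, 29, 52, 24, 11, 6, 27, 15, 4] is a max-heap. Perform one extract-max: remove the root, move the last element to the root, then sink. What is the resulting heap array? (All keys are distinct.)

[52, 29, 27, 24, 11, 6, 4, 15]

remove root 59; move last element 4 to root → [4, 29, 52, 24, 11, 6, 27, 15]
4 vs larger child 52 at index 2, swap → [52, 29, 4, 24, 11, 6, 27, 15]
4 vs larger child 27 at index 6, swap → [52, 29, 27, 24, 11, 6, 4, 15]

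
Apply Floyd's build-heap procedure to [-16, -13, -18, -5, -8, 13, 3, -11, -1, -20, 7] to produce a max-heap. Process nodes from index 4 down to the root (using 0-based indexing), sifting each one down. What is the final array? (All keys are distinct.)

[13, 7, 3, -1, -8, -18, -16, -11, -5, -20, -13]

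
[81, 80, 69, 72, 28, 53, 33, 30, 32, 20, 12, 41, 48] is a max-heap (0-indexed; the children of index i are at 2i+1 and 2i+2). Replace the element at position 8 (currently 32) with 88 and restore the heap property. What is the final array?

set index 8 from 32 to 88 → [81, 80, 69, 72, 28, 53, 33, 30, 88, 20, 12, 41, 48]
88 > parent 72 at index 3, swap → [81, 80, 69, 88, 28, 53, 33, 30, 72, 20, 12, 41, 48]
88 > parent 80 at index 1, swap → [81, 88, 69, 80, 28, 53, 33, 30, 72, 20, 12, 41, 48]
88 > parent 81 at index 0, swap → [88, 81, 69, 80, 28, 53, 33, 30, 72, 20, 12, 41, 48]

[88, 81, 69, 80, 28, 53, 33, 30, 72, 20, 12, 41, 48]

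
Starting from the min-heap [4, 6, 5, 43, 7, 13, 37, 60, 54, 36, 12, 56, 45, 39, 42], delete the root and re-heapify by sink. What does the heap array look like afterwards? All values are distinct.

[5, 6, 13, 43, 7, 42, 37, 60, 54, 36, 12, 56, 45, 39]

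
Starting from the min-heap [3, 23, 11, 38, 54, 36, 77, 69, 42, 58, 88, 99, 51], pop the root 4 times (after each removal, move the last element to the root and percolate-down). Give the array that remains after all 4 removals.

[38, 42, 51, 58, 54, 88, 77, 69, 99]

extract-min #1 returns 3:
  remove root 3; move last element 51 to root → [51, 23, 11, 38, 54, 36, 77, 69, 42, 58, 88, 99]
  51 vs smaller child 11 at index 2, swap → [11, 23, 51, 38, 54, 36, 77, 69, 42, 58, 88, 99]
  51 vs smaller child 36 at index 5, swap → [11, 23, 36, 38, 54, 51, 77, 69, 42, 58, 88, 99]
extract-min #2 returns 11:
  remove root 11; move last element 99 to root → [99, 23, 36, 38, 54, 51, 77, 69, 42, 58, 88]
  99 vs smaller child 23 at index 1, swap → [23, 99, 36, 38, 54, 51, 77, 69, 42, 58, 88]
  99 vs smaller child 38 at index 3, swap → [23, 38, 36, 99, 54, 51, 77, 69, 42, 58, 88]
  99 vs smaller child 42 at index 8, swap → [23, 38, 36, 42, 54, 51, 77, 69, 99, 58, 88]
extract-min #3 returns 23:
  remove root 23; move last element 88 to root → [88, 38, 36, 42, 54, 51, 77, 69, 99, 58]
  88 vs smaller child 36 at index 2, swap → [36, 38, 88, 42, 54, 51, 77, 69, 99, 58]
  88 vs smaller child 51 at index 5, swap → [36, 38, 51, 42, 54, 88, 77, 69, 99, 58]
extract-min #4 returns 36:
  remove root 36; move last element 58 to root → [58, 38, 51, 42, 54, 88, 77, 69, 99]
  58 vs smaller child 38 at index 1, swap → [38, 58, 51, 42, 54, 88, 77, 69, 99]
  58 vs smaller child 42 at index 3, swap → [38, 42, 51, 58, 54, 88, 77, 69, 99]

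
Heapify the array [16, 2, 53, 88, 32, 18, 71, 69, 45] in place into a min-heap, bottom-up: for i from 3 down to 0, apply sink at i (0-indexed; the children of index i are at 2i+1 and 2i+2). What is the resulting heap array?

sift down from index 3:
  88 vs smaller child 45 at index 8, swap → [16, 2, 53, 45, 32, 18, 71, 69, 88]
sift down from index 2:
  53 vs smaller child 18 at index 5, swap → [16, 2, 18, 45, 32, 53, 71, 69, 88]
sift down from index 1: already satisfies heap property
sift down from index 0:
  16 vs smaller child 2 at index 1, swap → [2, 16, 18, 45, 32, 53, 71, 69, 88]

[2, 16, 18, 45, 32, 53, 71, 69, 88]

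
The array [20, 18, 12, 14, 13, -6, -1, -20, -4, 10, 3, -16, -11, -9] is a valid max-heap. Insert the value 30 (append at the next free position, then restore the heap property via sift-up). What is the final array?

append 30 at index 14 → [20, 18, 12, 14, 13, -6, -1, -20, -4, 10, 3, -16, -11, -9, 30]
30 > parent -1 at index 6, swap → [20, 18, 12, 14, 13, -6, 30, -20, -4, 10, 3, -16, -11, -9, -1]
30 > parent 12 at index 2, swap → [20, 18, 30, 14, 13, -6, 12, -20, -4, 10, 3, -16, -11, -9, -1]
30 > parent 20 at index 0, swap → [30, 18, 20, 14, 13, -6, 12, -20, -4, 10, 3, -16, -11, -9, -1]

[30, 18, 20, 14, 13, -6, 12, -20, -4, 10, 3, -16, -11, -9, -1]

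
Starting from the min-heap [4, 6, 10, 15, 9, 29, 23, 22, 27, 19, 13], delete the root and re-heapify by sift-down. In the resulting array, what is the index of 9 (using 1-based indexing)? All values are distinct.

2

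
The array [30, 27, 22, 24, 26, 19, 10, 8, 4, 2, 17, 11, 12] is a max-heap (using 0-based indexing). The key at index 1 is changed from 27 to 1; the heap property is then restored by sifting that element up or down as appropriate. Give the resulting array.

set index 1 from 27 to 1 → [30, 1, 22, 24, 26, 19, 10, 8, 4, 2, 17, 11, 12]
1 vs larger child 26 at index 4, swap → [30, 26, 22, 24, 1, 19, 10, 8, 4, 2, 17, 11, 12]
1 vs larger child 17 at index 10, swap → [30, 26, 22, 24, 17, 19, 10, 8, 4, 2, 1, 11, 12]

[30, 26, 22, 24, 17, 19, 10, 8, 4, 2, 1, 11, 12]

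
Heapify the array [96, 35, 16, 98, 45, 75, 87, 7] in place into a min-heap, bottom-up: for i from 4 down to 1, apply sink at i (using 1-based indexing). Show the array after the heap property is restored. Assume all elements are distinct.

[7, 35, 16, 96, 45, 75, 87, 98]

sift down from index 4:
  98 vs only child 7 at index 8, swap → [96, 35, 16, 7, 45, 75, 87, 98]
sift down from index 3: already satisfies heap property
sift down from index 2:
  35 vs smaller child 7 at index 4, swap → [96, 7, 16, 35, 45, 75, 87, 98]
sift down from index 1:
  96 vs smaller child 7 at index 2, swap → [7, 96, 16, 35, 45, 75, 87, 98]
  96 vs smaller child 35 at index 4, swap → [7, 35, 16, 96, 45, 75, 87, 98]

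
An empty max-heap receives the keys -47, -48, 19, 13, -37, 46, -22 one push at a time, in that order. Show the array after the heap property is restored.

[46, 13, 19, -48, -37, -47, -22]

Insert -47:
  append -47 at index 0 → [-47] (no swap needed)
Insert -48:
  append -48 at index 1 → [-47, -48] (no swap needed)
Insert 19:
  append 19 at index 2 → [-47, -48, 19]
  19 > parent -47 at index 0, swap → [19, -48, -47]
Insert 13:
  append 13 at index 3 → [19, -48, -47, 13]
  13 > parent -48 at index 1, swap → [19, 13, -47, -48]
Insert -37:
  append -37 at index 4 → [19, 13, -47, -48, -37] (no swap needed)
Insert 46:
  append 46 at index 5 → [19, 13, -47, -48, -37, 46]
  46 > parent -47 at index 2, swap → [19, 13, 46, -48, -37, -47]
  46 > parent 19 at index 0, swap → [46, 13, 19, -48, -37, -47]
Insert -22:
  append -22 at index 6 → [46, 13, 19, -48, -37, -47, -22] (no swap needed)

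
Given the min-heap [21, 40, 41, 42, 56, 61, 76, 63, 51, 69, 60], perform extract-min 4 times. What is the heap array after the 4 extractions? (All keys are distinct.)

extract-min #1 returns 21:
  remove root 21; move last element 60 to root → [60, 40, 41, 42, 56, 61, 76, 63, 51, 69]
  60 vs smaller child 40 at index 1, swap → [40, 60, 41, 42, 56, 61, 76, 63, 51, 69]
  60 vs smaller child 42 at index 3, swap → [40, 42, 41, 60, 56, 61, 76, 63, 51, 69]
  60 vs smaller child 51 at index 8, swap → [40, 42, 41, 51, 56, 61, 76, 63, 60, 69]
extract-min #2 returns 40:
  remove root 40; move last element 69 to root → [69, 42, 41, 51, 56, 61, 76, 63, 60]
  69 vs smaller child 41 at index 2, swap → [41, 42, 69, 51, 56, 61, 76, 63, 60]
  69 vs smaller child 61 at index 5, swap → [41, 42, 61, 51, 56, 69, 76, 63, 60]
extract-min #3 returns 41:
  remove root 41; move last element 60 to root → [60, 42, 61, 51, 56, 69, 76, 63]
  60 vs smaller child 42 at index 1, swap → [42, 60, 61, 51, 56, 69, 76, 63]
  60 vs smaller child 51 at index 3, swap → [42, 51, 61, 60, 56, 69, 76, 63]
extract-min #4 returns 42:
  remove root 42; move last element 63 to root → [63, 51, 61, 60, 56, 69, 76]
  63 vs smaller child 51 at index 1, swap → [51, 63, 61, 60, 56, 69, 76]
  63 vs smaller child 56 at index 4, swap → [51, 56, 61, 60, 63, 69, 76]

[51, 56, 61, 60, 63, 69, 76]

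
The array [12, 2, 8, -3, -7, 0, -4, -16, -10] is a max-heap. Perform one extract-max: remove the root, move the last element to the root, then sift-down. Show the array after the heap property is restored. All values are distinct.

remove root 12; move last element -10 to root → [-10, 2, 8, -3, -7, 0, -4, -16]
-10 vs larger child 8 at index 2, swap → [8, 2, -10, -3, -7, 0, -4, -16]
-10 vs larger child 0 at index 5, swap → [8, 2, 0, -3, -7, -10, -4, -16]

[8, 2, 0, -3, -7, -10, -4, -16]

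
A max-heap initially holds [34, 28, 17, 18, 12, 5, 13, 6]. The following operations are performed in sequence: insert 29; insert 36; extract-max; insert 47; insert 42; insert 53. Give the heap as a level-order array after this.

insert 29:
  append 29 at index 8 → [34, 28, 17, 18, 12, 5, 13, 6, 29]
  29 > parent 18 at index 3, swap → [34, 28, 17, 29, 12, 5, 13, 6, 18]
  29 > parent 28 at index 1, swap → [34, 29, 17, 28, 12, 5, 13, 6, 18]
insert 36:
  append 36 at index 9 → [34, 29, 17, 28, 12, 5, 13, 6, 18, 36]
  36 > parent 12 at index 4, swap → [34, 29, 17, 28, 36, 5, 13, 6, 18, 12]
  36 > parent 29 at index 1, swap → [34, 36, 17, 28, 29, 5, 13, 6, 18, 12]
  36 > parent 34 at index 0, swap → [36, 34, 17, 28, 29, 5, 13, 6, 18, 12]
extract-max → returns 36:
  remove root 36; move last element 12 to root → [12, 34, 17, 28, 29, 5, 13, 6, 18]
  12 vs larger child 34 at index 1, swap → [34, 12, 17, 28, 29, 5, 13, 6, 18]
  12 vs larger child 29 at index 4, swap → [34, 29, 17, 28, 12, 5, 13, 6, 18]
insert 47:
  append 47 at index 9 → [34, 29, 17, 28, 12, 5, 13, 6, 18, 47]
  47 > parent 12 at index 4, swap → [34, 29, 17, 28, 47, 5, 13, 6, 18, 12]
  47 > parent 29 at index 1, swap → [34, 47, 17, 28, 29, 5, 13, 6, 18, 12]
  47 > parent 34 at index 0, swap → [47, 34, 17, 28, 29, 5, 13, 6, 18, 12]
insert 42:
  append 42 at index 10 → [47, 34, 17, 28, 29, 5, 13, 6, 18, 12, 42]
  42 > parent 29 at index 4, swap → [47, 34, 17, 28, 42, 5, 13, 6, 18, 12, 29]
  42 > parent 34 at index 1, swap → [47, 42, 17, 28, 34, 5, 13, 6, 18, 12, 29]
insert 53:
  append 53 at index 11 → [47, 42, 17, 28, 34, 5, 13, 6, 18, 12, 29, 53]
  53 > parent 5 at index 5, swap → [47, 42, 17, 28, 34, 53, 13, 6, 18, 12, 29, 5]
  53 > parent 17 at index 2, swap → [47, 42, 53, 28, 34, 17, 13, 6, 18, 12, 29, 5]
  53 > parent 47 at index 0, swap → [53, 42, 47, 28, 34, 17, 13, 6, 18, 12, 29, 5]

[53, 42, 47, 28, 34, 17, 13, 6, 18, 12, 29, 5]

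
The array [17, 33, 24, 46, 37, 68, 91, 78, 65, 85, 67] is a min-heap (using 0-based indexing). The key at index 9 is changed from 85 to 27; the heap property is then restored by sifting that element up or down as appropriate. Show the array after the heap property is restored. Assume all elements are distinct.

[17, 27, 24, 46, 33, 68, 91, 78, 65, 37, 67]

set index 9 from 85 to 27 → [17, 33, 24, 46, 37, 68, 91, 78, 65, 27, 67]
27 < parent 37 at index 4, swap → [17, 33, 24, 46, 27, 68, 91, 78, 65, 37, 67]
27 < parent 33 at index 1, swap → [17, 27, 24, 46, 33, 68, 91, 78, 65, 37, 67]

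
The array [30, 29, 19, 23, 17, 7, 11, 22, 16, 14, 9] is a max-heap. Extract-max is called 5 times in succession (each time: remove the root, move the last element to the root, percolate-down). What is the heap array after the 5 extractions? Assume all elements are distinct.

[17, 16, 11, 9, 14, 7]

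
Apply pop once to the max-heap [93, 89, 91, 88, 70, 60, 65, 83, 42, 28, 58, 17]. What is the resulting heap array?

[91, 89, 65, 88, 70, 60, 17, 83, 42, 28, 58]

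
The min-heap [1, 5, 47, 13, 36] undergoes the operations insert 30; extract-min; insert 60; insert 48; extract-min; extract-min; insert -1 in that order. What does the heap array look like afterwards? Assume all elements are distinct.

[-1, 36, 30, 47, 48, 60]

insert 30:
  append 30 at index 5 → [1, 5, 47, 13, 36, 30]
  30 < parent 47 at index 2, swap → [1, 5, 30, 13, 36, 47]
extract-min → returns 1:
  remove root 1; move last element 47 to root → [47, 5, 30, 13, 36]
  47 vs smaller child 5 at index 1, swap → [5, 47, 30, 13, 36]
  47 vs smaller child 13 at index 3, swap → [5, 13, 30, 47, 36]
insert 60:
  append 60 at index 5 → [5, 13, 30, 47, 36, 60] (no swap needed)
insert 48:
  append 48 at index 6 → [5, 13, 30, 47, 36, 60, 48] (no swap needed)
extract-min → returns 5:
  remove root 5; move last element 48 to root → [48, 13, 30, 47, 36, 60]
  48 vs smaller child 13 at index 1, swap → [13, 48, 30, 47, 36, 60]
  48 vs smaller child 36 at index 4, swap → [13, 36, 30, 47, 48, 60]
extract-min → returns 13:
  remove root 13; move last element 60 to root → [60, 36, 30, 47, 48]
  60 vs smaller child 30 at index 2, swap → [30, 36, 60, 47, 48]
insert -1:
  append -1 at index 5 → [30, 36, 60, 47, 48, -1]
  -1 < parent 60 at index 2, swap → [30, 36, -1, 47, 48, 60]
  -1 < parent 30 at index 0, swap → [-1, 36, 30, 47, 48, 60]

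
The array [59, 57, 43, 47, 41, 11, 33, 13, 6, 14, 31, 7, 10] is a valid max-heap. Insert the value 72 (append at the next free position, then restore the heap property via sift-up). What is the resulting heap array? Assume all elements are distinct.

[72, 57, 59, 47, 41, 11, 43, 13, 6, 14, 31, 7, 10, 33]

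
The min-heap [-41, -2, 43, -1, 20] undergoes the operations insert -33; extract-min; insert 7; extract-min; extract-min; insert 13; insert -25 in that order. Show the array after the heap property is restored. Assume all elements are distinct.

[-25, 13, -1, 43, 20, 7]

insert -33:
  append -33 at index 5 → [-41, -2, 43, -1, 20, -33]
  -33 < parent 43 at index 2, swap → [-41, -2, -33, -1, 20, 43]
extract-min → returns -41:
  remove root -41; move last element 43 to root → [43, -2, -33, -1, 20]
  43 vs smaller child -33 at index 2, swap → [-33, -2, 43, -1, 20]
insert 7:
  append 7 at index 5 → [-33, -2, 43, -1, 20, 7]
  7 < parent 43 at index 2, swap → [-33, -2, 7, -1, 20, 43]
extract-min → returns -33:
  remove root -33; move last element 43 to root → [43, -2, 7, -1, 20]
  43 vs smaller child -2 at index 1, swap → [-2, 43, 7, -1, 20]
  43 vs smaller child -1 at index 3, swap → [-2, -1, 7, 43, 20]
extract-min → returns -2:
  remove root -2; move last element 20 to root → [20, -1, 7, 43]
  20 vs smaller child -1 at index 1, swap → [-1, 20, 7, 43]
insert 13:
  append 13 at index 4 → [-1, 20, 7, 43, 13]
  13 < parent 20 at index 1, swap → [-1, 13, 7, 43, 20]
insert -25:
  append -25 at index 5 → [-1, 13, 7, 43, 20, -25]
  -25 < parent 7 at index 2, swap → [-1, 13, -25, 43, 20, 7]
  -25 < parent -1 at index 0, swap → [-25, 13, -1, 43, 20, 7]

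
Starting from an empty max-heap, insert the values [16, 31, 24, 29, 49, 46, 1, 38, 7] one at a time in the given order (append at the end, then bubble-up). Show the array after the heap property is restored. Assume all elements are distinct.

[49, 38, 46, 31, 29, 24, 1, 16, 7]

Insert 16:
  append 16 at index 0 → [16] (no swap needed)
Insert 31:
  append 31 at index 1 → [16, 31]
  31 > parent 16 at index 0, swap → [31, 16]
Insert 24:
  append 24 at index 2 → [31, 16, 24] (no swap needed)
Insert 29:
  append 29 at index 3 → [31, 16, 24, 29]
  29 > parent 16 at index 1, swap → [31, 29, 24, 16]
Insert 49:
  append 49 at index 4 → [31, 29, 24, 16, 49]
  49 > parent 29 at index 1, swap → [31, 49, 24, 16, 29]
  49 > parent 31 at index 0, swap → [49, 31, 24, 16, 29]
Insert 46:
  append 46 at index 5 → [49, 31, 24, 16, 29, 46]
  46 > parent 24 at index 2, swap → [49, 31, 46, 16, 29, 24]
Insert 1:
  append 1 at index 6 → [49, 31, 46, 16, 29, 24, 1] (no swap needed)
Insert 38:
  append 38 at index 7 → [49, 31, 46, 16, 29, 24, 1, 38]
  38 > parent 16 at index 3, swap → [49, 31, 46, 38, 29, 24, 1, 16]
  38 > parent 31 at index 1, swap → [49, 38, 46, 31, 29, 24, 1, 16]
Insert 7:
  append 7 at index 8 → [49, 38, 46, 31, 29, 24, 1, 16, 7] (no swap needed)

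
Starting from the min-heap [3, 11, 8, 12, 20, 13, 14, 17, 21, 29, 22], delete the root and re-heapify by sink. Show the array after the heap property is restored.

[8, 11, 13, 12, 20, 22, 14, 17, 21, 29]

remove root 3; move last element 22 to root → [22, 11, 8, 12, 20, 13, 14, 17, 21, 29]
22 vs smaller child 8 at index 2, swap → [8, 11, 22, 12, 20, 13, 14, 17, 21, 29]
22 vs smaller child 13 at index 5, swap → [8, 11, 13, 12, 20, 22, 14, 17, 21, 29]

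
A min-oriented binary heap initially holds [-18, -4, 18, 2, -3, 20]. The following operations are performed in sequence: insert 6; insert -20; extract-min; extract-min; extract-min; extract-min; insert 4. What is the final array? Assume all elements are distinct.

insert 6:
  append 6 at index 6 → [-18, -4, 18, 2, -3, 20, 6]
  6 < parent 18 at index 2, swap → [-18, -4, 6, 2, -3, 20, 18]
insert -20:
  append -20 at index 7 → [-18, -4, 6, 2, -3, 20, 18, -20]
  -20 < parent 2 at index 3, swap → [-18, -4, 6, -20, -3, 20, 18, 2]
  -20 < parent -4 at index 1, swap → [-18, -20, 6, -4, -3, 20, 18, 2]
  -20 < parent -18 at index 0, swap → [-20, -18, 6, -4, -3, 20, 18, 2]
extract-min → returns -20:
  remove root -20; move last element 2 to root → [2, -18, 6, -4, -3, 20, 18]
  2 vs smaller child -18 at index 1, swap → [-18, 2, 6, -4, -3, 20, 18]
  2 vs smaller child -4 at index 3, swap → [-18, -4, 6, 2, -3, 20, 18]
extract-min → returns -18:
  remove root -18; move last element 18 to root → [18, -4, 6, 2, -3, 20]
  18 vs smaller child -4 at index 1, swap → [-4, 18, 6, 2, -3, 20]
  18 vs smaller child -3 at index 4, swap → [-4, -3, 6, 2, 18, 20]
extract-min → returns -4:
  remove root -4; move last element 20 to root → [20, -3, 6, 2, 18]
  20 vs smaller child -3 at index 1, swap → [-3, 20, 6, 2, 18]
  20 vs smaller child 2 at index 3, swap → [-3, 2, 6, 20, 18]
extract-min → returns -3:
  remove root -3; move last element 18 to root → [18, 2, 6, 20]
  18 vs smaller child 2 at index 1, swap → [2, 18, 6, 20]
insert 4:
  append 4 at index 4 → [2, 18, 6, 20, 4]
  4 < parent 18 at index 1, swap → [2, 4, 6, 20, 18]

[2, 4, 6, 20, 18]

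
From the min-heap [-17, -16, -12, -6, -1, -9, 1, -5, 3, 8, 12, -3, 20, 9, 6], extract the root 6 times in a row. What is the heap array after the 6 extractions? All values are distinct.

[-3, -1, 1, 3, 8, 9, 12, 6, 20]

extract-min #1 returns -17:
  remove root -17; move last element 6 to root → [6, -16, -12, -6, -1, -9, 1, -5, 3, 8, 12, -3, 20, 9]
  6 vs smaller child -16 at index 1, swap → [-16, 6, -12, -6, -1, -9, 1, -5, 3, 8, 12, -3, 20, 9]
  6 vs smaller child -6 at index 3, swap → [-16, -6, -12, 6, -1, -9, 1, -5, 3, 8, 12, -3, 20, 9]
  6 vs smaller child -5 at index 7, swap → [-16, -6, -12, -5, -1, -9, 1, 6, 3, 8, 12, -3, 20, 9]
extract-min #2 returns -16:
  remove root -16; move last element 9 to root → [9, -6, -12, -5, -1, -9, 1, 6, 3, 8, 12, -3, 20]
  9 vs smaller child -12 at index 2, swap → [-12, -6, 9, -5, -1, -9, 1, 6, 3, 8, 12, -3, 20]
  9 vs smaller child -9 at index 5, swap → [-12, -6, -9, -5, -1, 9, 1, 6, 3, 8, 12, -3, 20]
  9 vs smaller child -3 at index 11, swap → [-12, -6, -9, -5, -1, -3, 1, 6, 3, 8, 12, 9, 20]
extract-min #3 returns -12:
  remove root -12; move last element 20 to root → [20, -6, -9, -5, -1, -3, 1, 6, 3, 8, 12, 9]
  20 vs smaller child -9 at index 2, swap → [-9, -6, 20, -5, -1, -3, 1, 6, 3, 8, 12, 9]
  20 vs smaller child -3 at index 5, swap → [-9, -6, -3, -5, -1, 20, 1, 6, 3, 8, 12, 9]
  20 vs only child 9 at index 11, swap → [-9, -6, -3, -5, -1, 9, 1, 6, 3, 8, 12, 20]
extract-min #4 returns -9:
  remove root -9; move last element 20 to root → [20, -6, -3, -5, -1, 9, 1, 6, 3, 8, 12]
  20 vs smaller child -6 at index 1, swap → [-6, 20, -3, -5, -1, 9, 1, 6, 3, 8, 12]
  20 vs smaller child -5 at index 3, swap → [-6, -5, -3, 20, -1, 9, 1, 6, 3, 8, 12]
  20 vs smaller child 3 at index 8, swap → [-6, -5, -3, 3, -1, 9, 1, 6, 20, 8, 12]
extract-min #5 returns -6:
  remove root -6; move last element 12 to root → [12, -5, -3, 3, -1, 9, 1, 6, 20, 8]
  12 vs smaller child -5 at index 1, swap → [-5, 12, -3, 3, -1, 9, 1, 6, 20, 8]
  12 vs smaller child -1 at index 4, swap → [-5, -1, -3, 3, 12, 9, 1, 6, 20, 8]
  12 vs only child 8 at index 9, swap → [-5, -1, -3, 3, 8, 9, 1, 6, 20, 12]
extract-min #6 returns -5:
  remove root -5; move last element 12 to root → [12, -1, -3, 3, 8, 9, 1, 6, 20]
  12 vs smaller child -3 at index 2, swap → [-3, -1, 12, 3, 8, 9, 1, 6, 20]
  12 vs smaller child 1 at index 6, swap → [-3, -1, 1, 3, 8, 9, 12, 6, 20]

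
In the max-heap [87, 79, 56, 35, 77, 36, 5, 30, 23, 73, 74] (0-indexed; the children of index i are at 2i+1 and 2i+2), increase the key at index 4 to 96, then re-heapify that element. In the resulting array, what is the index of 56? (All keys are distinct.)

2

set index 4 from 77 to 96 → [87, 79, 56, 35, 96, 36, 5, 30, 23, 73, 74]
96 > parent 79 at index 1, swap → [87, 96, 56, 35, 79, 36, 5, 30, 23, 73, 74]
96 > parent 87 at index 0, swap → [96, 87, 56, 35, 79, 36, 5, 30, 23, 73, 74]
resulting array: [96, 87, 56, 35, 79, 36, 5, 30, 23, 73, 74]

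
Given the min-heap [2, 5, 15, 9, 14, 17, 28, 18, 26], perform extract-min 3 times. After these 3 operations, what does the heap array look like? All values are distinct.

[14, 18, 15, 28, 26, 17]

extract-min #1 returns 2:
  remove root 2; move last element 26 to root → [26, 5, 15, 9, 14, 17, 28, 18]
  26 vs smaller child 5 at index 1, swap → [5, 26, 15, 9, 14, 17, 28, 18]
  26 vs smaller child 9 at index 3, swap → [5, 9, 15, 26, 14, 17, 28, 18]
  26 vs only child 18 at index 7, swap → [5, 9, 15, 18, 14, 17, 28, 26]
extract-min #2 returns 5:
  remove root 5; move last element 26 to root → [26, 9, 15, 18, 14, 17, 28]
  26 vs smaller child 9 at index 1, swap → [9, 26, 15, 18, 14, 17, 28]
  26 vs smaller child 14 at index 4, swap → [9, 14, 15, 18, 26, 17, 28]
extract-min #3 returns 9:
  remove root 9; move last element 28 to root → [28, 14, 15, 18, 26, 17]
  28 vs smaller child 14 at index 1, swap → [14, 28, 15, 18, 26, 17]
  28 vs smaller child 18 at index 3, swap → [14, 18, 15, 28, 26, 17]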